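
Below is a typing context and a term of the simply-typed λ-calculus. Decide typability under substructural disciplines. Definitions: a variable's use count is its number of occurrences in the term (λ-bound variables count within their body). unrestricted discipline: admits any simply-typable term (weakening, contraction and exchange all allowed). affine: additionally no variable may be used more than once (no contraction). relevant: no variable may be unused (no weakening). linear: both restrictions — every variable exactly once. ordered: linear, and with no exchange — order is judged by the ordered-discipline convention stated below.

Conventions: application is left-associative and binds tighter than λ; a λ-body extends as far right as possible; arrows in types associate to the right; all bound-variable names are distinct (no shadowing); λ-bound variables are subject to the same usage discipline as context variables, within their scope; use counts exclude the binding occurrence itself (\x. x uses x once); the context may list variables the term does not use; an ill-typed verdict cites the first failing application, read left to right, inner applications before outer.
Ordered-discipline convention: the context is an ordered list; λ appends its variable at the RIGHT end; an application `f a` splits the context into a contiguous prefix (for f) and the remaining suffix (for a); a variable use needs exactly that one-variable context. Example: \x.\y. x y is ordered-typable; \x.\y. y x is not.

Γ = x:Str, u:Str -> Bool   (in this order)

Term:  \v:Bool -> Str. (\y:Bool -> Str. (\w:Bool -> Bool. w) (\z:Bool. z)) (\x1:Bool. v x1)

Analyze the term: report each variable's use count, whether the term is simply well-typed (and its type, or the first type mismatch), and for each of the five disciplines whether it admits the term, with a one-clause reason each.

counts: x: 0×; u: 0×; v (λ-bound): 1×; y (λ-bound): 0×; w (λ-bound): 1×; z (λ-bound): 1×; x1 (λ-bound): 1×
order of uses: w, z, v, x1
typing: well-typed — term : (Bool -> Str) -> Bool -> Bool
ordered: ✗, x, u, y never used (weakening)
linear: ✗, x, u, y never used (weakening)
affine: ✓, no duplicate uses among x, u, v, y, w, z, x1
relevant: ✗, x, u, y never used (weakening)
unrestricted: ✓, well-typed at (Bool -> Str) -> Bool -> Bool; no restrictions here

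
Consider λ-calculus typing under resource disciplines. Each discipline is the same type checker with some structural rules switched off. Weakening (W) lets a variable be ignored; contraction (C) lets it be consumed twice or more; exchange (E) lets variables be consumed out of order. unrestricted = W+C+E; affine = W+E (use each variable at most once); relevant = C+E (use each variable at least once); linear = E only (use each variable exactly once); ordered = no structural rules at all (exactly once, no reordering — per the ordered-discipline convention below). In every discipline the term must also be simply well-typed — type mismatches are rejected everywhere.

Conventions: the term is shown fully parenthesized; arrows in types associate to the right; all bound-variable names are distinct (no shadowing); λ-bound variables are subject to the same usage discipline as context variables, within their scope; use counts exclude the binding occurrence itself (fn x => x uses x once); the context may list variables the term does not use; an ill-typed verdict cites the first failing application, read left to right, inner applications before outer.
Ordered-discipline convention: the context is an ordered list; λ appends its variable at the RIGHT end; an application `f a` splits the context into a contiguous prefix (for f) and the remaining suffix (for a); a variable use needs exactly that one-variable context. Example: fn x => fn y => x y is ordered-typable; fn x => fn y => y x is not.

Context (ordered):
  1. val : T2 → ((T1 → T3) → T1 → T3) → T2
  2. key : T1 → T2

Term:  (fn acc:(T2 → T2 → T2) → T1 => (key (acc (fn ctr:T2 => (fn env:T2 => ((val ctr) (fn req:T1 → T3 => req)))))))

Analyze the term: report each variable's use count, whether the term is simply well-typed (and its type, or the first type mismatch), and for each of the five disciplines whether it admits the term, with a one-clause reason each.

usage: val ×1, key ×1, acc (bound) ×1, ctr (bound) ×1, env (bound) ×0, req (bound) ×1
uses in reading order: key, acc, val, ctr, req
typing: the term checks, with type ((T2 → T2 → T2) → T1) → T2
ordered: ✗, env left unused
linear: ✗, env left unused
affine: ✓, at most one use each (val, key, acc, ctr, env, req)
relevant: ✗, env left unused
unrestricted: ✓, well-typed at ((T2 → T2 → T2) → T1) → T2; no restrictions here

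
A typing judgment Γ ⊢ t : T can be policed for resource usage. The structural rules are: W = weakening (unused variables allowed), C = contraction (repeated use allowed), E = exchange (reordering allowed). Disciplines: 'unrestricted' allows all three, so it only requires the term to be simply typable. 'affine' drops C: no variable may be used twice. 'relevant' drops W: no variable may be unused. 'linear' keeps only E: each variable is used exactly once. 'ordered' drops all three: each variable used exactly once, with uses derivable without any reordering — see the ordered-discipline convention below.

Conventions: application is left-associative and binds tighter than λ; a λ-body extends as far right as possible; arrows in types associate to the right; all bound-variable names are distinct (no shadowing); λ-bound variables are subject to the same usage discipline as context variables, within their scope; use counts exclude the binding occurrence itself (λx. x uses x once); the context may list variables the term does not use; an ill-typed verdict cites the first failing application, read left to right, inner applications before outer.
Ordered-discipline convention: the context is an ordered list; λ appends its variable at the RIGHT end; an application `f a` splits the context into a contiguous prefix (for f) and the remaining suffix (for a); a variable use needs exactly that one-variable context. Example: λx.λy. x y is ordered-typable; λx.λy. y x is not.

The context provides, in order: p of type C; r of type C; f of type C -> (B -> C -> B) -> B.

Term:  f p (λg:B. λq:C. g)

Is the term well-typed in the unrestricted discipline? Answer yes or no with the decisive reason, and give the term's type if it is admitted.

yes — type-checks (B) and nothing is barred; term : B
use counts: p ×1, r ×0, f ×1, g (λ-bound) ×1, q (λ-bound) ×0
order of uses: f, p, g
typing: well-typed — term : B
summary: ordered ✗ | linear ✗ | affine ✓ | relevant ✗ | unrestricted ✓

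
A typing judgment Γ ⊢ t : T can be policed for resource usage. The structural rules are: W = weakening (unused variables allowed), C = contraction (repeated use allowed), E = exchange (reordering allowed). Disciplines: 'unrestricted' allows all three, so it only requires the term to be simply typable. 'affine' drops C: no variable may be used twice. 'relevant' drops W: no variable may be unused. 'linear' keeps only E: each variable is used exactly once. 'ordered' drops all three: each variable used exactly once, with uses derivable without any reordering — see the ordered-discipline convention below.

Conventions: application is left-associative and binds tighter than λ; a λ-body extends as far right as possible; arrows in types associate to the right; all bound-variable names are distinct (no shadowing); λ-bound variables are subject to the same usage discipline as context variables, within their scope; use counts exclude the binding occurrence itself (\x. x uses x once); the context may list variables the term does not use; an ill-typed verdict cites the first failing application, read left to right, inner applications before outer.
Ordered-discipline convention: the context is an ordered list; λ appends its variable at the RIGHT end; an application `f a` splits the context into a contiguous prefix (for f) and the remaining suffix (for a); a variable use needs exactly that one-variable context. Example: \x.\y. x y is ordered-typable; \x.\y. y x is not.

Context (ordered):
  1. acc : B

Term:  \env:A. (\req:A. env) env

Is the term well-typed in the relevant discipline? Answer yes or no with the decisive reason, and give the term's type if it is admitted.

no — acc, req left unused
use counts: acc ×0; env [bound] ×2; req [bound] ×0
uses in reading order: env, env
typing: well-typed at A → A
per-discipline verdicts: ordered ✗ | linear ✗ | affine ✗ | relevant ✗ | unrestricted ✓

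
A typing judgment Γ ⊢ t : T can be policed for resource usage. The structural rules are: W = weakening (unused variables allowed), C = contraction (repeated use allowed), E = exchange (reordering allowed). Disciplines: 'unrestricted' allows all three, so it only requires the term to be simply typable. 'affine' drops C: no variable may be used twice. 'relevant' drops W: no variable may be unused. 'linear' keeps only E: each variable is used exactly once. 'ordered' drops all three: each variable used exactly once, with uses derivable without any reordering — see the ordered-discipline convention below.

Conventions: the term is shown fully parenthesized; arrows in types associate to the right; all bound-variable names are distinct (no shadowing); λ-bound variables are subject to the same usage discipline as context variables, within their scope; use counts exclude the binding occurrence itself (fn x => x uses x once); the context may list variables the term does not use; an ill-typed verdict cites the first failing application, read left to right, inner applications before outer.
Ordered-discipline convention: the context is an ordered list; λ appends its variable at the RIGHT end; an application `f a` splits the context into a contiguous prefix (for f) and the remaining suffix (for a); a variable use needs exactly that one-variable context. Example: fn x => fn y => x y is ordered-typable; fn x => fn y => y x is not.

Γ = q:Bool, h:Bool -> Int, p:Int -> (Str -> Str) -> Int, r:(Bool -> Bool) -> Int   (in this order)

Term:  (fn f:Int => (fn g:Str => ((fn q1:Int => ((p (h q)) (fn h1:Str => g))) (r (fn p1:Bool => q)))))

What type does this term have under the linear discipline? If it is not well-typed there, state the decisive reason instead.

not well-typed under linear — needs contraction — q ×2; needs weakening: f, q1, h1, p1 unused
use counts: q ×2, h ×1, p ×1, r ×1, f (λ-bound) ×0, g (λ-bound) ×1, q1 (λ-bound) ×0, h1 (λ-bound) ×0, p1 (λ-bound) ×0
left-to-right use order: p, h, q, g, r, q
typing: well-typed at Int -> Str -> Int
all disciplines: ordered ✗; linear ✗; affine ✗; relevant ✗; unrestricted ✓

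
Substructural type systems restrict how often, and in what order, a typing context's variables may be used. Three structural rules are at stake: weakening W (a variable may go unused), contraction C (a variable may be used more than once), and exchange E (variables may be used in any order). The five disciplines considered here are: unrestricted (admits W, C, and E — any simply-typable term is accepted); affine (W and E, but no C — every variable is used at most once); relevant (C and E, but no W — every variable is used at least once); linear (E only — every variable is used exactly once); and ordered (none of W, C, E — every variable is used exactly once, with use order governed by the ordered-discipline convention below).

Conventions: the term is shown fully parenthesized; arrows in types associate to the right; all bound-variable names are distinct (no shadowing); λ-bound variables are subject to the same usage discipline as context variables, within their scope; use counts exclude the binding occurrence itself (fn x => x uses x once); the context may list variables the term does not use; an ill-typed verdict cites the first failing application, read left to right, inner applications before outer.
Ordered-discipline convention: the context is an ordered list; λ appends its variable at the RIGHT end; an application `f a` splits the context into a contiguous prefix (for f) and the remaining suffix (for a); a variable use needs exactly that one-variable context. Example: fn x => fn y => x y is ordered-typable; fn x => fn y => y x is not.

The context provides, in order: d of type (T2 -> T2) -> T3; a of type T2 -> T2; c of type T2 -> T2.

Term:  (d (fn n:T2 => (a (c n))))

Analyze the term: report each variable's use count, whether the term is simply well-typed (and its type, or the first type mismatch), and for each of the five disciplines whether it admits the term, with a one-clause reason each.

counts: d=1, a=1, c=1, n (bound)=1
uses in reading order: d, a, c, n
typing: the term checks, with type T3
ordered ✓ (d, a, c, n: once each, no exchange needed)
linear ✓ (single use per variable (d, a, c, n))
affine ✓ (no duplicate uses among d, a, c, n)
relevant ✓ (every one of d, a, c, n appears)
unrestricted ✓ (type-checks (T3) and nothing is barred)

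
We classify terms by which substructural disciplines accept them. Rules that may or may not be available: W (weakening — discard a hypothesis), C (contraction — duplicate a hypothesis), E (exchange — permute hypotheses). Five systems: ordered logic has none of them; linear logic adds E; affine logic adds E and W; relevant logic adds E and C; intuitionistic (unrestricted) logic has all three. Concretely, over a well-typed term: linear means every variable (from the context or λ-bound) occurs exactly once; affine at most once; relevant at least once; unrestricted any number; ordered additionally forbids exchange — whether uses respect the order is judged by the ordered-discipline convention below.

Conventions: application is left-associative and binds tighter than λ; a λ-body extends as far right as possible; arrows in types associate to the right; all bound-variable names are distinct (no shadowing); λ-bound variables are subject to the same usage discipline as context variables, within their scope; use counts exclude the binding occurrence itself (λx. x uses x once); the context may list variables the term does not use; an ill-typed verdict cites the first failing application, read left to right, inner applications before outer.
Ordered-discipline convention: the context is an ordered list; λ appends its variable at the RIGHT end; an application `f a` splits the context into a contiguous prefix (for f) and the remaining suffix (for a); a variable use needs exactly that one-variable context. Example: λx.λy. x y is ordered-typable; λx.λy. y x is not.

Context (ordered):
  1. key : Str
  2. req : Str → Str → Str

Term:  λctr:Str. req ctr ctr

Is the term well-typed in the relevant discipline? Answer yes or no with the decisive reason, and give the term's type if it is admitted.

no — unused: key — weakening required
use counts: key: 0, req: 1, ctr (bound): 2
use order (left to right): req, ctr, ctr
typing: the term checks, with type Str → Str
per-discipline verdicts: ordered ✗ · linear ✗ · affine ✗ · relevant ✗ · unrestricted ✓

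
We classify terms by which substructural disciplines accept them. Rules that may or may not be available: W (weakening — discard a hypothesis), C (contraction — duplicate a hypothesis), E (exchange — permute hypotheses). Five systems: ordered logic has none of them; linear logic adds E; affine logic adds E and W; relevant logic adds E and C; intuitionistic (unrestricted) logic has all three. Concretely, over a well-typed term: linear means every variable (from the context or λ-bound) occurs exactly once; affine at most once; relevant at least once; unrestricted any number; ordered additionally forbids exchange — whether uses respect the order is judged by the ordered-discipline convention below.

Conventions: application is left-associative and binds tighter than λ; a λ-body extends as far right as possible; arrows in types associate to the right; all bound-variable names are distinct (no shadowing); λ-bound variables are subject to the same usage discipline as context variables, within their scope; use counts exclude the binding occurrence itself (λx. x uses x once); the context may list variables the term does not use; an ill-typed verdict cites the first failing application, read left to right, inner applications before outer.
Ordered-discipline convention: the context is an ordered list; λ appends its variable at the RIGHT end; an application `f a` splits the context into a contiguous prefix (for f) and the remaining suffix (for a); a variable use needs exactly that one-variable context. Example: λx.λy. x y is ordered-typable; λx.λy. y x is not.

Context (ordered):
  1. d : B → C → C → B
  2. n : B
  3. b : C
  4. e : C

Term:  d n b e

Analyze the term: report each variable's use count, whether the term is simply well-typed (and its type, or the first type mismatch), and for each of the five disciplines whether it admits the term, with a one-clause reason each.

use counts: d=1; n=1; b=1; e=1
uses in reading order: d, n, b, e
typing: ✓ — B
ordered ✓ (single-use (d, n, b, e), ordered derivation ok)
linear ✓ (d, n, b, e: one use apiece)
affine ✓ (none of d, n, b, e used more than once)
relevant ✓ (none of d, n, b, e goes unused)
unrestricted ✓ (type-checks (B) and nothing is barred)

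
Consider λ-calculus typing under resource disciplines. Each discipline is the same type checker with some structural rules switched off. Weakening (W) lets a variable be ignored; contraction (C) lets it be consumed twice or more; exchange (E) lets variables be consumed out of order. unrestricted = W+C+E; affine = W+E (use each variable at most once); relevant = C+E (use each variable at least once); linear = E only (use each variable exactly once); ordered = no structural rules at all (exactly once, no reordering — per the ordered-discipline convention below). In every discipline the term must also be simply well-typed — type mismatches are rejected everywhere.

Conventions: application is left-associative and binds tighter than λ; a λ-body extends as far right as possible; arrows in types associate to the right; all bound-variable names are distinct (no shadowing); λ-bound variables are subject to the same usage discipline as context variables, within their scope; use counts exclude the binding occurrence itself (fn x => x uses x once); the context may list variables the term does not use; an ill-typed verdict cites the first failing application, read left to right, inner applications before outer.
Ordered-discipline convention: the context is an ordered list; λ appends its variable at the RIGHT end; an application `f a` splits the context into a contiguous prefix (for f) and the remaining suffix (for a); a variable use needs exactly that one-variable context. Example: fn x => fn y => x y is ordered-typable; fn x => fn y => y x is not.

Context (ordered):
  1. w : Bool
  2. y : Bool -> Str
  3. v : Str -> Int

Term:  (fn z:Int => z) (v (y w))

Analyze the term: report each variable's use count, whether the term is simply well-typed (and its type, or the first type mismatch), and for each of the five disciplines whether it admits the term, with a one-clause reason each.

counts: w=1; y=1; v=1; z [bound]=1
uses in reading order: z, v, y, w
typing: the term checks, with type Int
ordered: ✗, needs exchange: uses follow z, v, y, w
linear: ✓, single use per variable (w, y, v, z)
affine: ✓, at most one use each (w, y, v, z)
relevant: ✓, at least one use each (w, y, v, z)
unrestricted: ✓, well-typed at Int; no restrictions here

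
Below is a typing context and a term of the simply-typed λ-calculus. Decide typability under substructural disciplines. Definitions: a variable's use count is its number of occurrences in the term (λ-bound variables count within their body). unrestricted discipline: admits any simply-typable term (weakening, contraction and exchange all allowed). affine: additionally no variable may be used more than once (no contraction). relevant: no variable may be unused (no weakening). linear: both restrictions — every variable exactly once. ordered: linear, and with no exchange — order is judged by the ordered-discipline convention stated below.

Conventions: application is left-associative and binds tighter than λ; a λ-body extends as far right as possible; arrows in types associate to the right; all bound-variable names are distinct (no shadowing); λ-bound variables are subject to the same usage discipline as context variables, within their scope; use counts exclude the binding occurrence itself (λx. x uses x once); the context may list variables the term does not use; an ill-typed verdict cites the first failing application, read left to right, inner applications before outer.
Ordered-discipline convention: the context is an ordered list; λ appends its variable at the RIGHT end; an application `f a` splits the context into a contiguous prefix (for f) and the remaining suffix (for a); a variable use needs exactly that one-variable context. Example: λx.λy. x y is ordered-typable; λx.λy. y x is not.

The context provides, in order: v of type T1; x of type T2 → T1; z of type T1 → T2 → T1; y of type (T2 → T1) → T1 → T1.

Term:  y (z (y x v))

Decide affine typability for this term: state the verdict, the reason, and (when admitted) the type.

no — needs contraction — y ×2
usage: v: 1; x: 1; z: 1; y: 2
order of uses: y, z, y, x, v
typing: well-typed — term : T1 → T1
across the five disciplines: ordered ✗ | linear ✗ | affine ✗ | relevant ✓ | unrestricted ✓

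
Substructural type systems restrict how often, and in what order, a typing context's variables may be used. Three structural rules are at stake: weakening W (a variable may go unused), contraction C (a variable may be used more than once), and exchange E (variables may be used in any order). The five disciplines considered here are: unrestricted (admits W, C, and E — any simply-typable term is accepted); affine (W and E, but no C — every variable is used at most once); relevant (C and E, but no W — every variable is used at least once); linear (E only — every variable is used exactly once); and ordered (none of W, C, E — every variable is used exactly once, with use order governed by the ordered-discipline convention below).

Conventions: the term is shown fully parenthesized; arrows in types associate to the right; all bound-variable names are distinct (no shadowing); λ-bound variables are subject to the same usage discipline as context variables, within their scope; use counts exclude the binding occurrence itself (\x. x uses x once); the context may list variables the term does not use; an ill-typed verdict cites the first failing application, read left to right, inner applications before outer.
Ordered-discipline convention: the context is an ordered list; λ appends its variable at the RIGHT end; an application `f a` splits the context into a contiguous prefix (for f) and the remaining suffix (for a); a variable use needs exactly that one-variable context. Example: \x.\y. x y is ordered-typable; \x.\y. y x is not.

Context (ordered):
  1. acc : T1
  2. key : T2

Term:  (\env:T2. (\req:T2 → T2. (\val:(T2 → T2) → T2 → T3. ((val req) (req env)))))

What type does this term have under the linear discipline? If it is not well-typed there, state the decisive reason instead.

not well-typed under linear — req ×2 used more than once (contraction); acc, key left unused
variable uses: acc: 0×; key: 0×; env [bound]: 1×; req [bound]: 2×; val [bound]: 1×
left-to-right use order: val, req, req, env
typing: ✓ — T2 → (T2 → T2) → ((T2 → T2) → T2 → T3) → T3
across the five disciplines: ordered ✗, linear ✗, affine ✗, relevant ✗, unrestricted ✓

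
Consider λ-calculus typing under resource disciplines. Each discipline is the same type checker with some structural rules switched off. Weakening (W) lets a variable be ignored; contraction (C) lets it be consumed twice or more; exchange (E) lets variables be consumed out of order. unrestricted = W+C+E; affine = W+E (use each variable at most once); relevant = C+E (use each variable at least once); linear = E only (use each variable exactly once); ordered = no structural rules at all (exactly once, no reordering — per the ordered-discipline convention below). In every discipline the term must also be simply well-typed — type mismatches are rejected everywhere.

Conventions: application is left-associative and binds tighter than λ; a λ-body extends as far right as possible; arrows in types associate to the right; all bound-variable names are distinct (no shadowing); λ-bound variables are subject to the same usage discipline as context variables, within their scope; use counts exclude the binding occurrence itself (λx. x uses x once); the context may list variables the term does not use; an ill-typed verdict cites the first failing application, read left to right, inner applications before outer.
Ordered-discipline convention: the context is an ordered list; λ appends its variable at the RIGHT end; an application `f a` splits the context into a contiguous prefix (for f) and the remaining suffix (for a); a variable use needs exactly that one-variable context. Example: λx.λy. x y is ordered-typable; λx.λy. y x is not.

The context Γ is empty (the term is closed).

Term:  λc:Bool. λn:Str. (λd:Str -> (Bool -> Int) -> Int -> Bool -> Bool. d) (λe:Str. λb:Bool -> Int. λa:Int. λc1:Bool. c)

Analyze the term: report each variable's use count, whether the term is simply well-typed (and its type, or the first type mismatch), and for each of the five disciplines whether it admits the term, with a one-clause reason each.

usage: c (bound): 1, n (bound): 0, d (bound): 1, e (bound): 0, b (bound): 0, a (bound): 0, c1 (bound): 0
order of uses: d, c
typing: ✓ — Bool -> Str -> Str -> (Bool -> Int) -> Int -> Bool -> Bool
ordered ✗ (needs weakening: n, e, b, a, c1 unused)
linear ✗ (needs weakening: n, e, b, a, c1 unused)
affine ✓ (no duplicate uses among c, n, d, e, b, a, c1)
relevant ✗ (needs weakening: n, e, b, a, c1 unused)
unrestricted ✓ (type-checks (Bool -> Str -> Str -> (Bool -> Int) -> Int -> Bool -> Bool) and nothing is barred)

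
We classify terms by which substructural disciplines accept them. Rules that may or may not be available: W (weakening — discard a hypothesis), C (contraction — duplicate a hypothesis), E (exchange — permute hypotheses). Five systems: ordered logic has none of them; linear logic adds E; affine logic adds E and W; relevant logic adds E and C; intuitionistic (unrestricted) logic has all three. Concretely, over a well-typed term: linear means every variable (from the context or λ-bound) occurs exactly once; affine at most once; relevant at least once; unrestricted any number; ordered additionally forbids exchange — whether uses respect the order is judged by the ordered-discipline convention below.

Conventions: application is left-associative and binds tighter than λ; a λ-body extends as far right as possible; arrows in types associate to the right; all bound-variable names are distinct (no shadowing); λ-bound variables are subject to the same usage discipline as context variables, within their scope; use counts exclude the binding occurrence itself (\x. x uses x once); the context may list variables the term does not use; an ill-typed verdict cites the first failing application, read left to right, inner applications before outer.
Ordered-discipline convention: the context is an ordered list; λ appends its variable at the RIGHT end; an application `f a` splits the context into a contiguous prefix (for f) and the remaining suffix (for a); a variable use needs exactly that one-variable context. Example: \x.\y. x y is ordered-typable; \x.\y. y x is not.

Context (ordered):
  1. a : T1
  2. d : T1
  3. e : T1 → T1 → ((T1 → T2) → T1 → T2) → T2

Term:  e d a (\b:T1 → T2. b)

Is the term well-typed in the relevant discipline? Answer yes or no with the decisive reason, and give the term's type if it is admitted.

yes — at least one use each (a, d, e, b); term : T2
use counts: a=1, d=1, e=1, b (λ-bound)=1
uses in reading order: e, d, a, b
typing: well-typed — term : T2
all disciplines: ordered ✗ | linear ✓ | affine ✓ | relevant ✓ | unrestricted ✓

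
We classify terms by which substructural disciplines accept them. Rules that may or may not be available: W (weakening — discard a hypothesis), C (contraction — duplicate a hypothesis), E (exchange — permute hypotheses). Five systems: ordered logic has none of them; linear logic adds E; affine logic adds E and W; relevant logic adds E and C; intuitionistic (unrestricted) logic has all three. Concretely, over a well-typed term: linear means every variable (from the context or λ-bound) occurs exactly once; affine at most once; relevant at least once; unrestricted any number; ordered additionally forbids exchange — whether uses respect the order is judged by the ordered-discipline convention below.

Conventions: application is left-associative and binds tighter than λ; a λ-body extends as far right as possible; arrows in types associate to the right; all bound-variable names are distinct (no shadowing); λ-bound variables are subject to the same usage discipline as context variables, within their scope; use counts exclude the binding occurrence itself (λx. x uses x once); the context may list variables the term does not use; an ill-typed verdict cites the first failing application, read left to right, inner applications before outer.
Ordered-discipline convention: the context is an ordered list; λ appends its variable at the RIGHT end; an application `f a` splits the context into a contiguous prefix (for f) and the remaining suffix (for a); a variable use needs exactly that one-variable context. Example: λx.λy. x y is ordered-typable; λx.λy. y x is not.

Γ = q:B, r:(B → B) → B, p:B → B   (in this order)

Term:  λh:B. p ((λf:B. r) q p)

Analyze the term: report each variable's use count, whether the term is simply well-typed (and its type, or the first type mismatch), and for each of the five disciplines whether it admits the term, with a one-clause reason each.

counts: q ×1; r ×1; p ×2; h (λ-bound) ×0; f (λ-bound) ×0
uses in reading order: p, r, q, p
typing: ✓ — B → B
ordered ✗ (repeated use of p ×2; h, f left unused)
linear ✗ (repeated use of p ×2; h, f left unused)
affine ✗ (repeated use of p ×2)
relevant ✗ (h, f left unused)
unrestricted ✓ (simply typable at B → B; W, C, E all held)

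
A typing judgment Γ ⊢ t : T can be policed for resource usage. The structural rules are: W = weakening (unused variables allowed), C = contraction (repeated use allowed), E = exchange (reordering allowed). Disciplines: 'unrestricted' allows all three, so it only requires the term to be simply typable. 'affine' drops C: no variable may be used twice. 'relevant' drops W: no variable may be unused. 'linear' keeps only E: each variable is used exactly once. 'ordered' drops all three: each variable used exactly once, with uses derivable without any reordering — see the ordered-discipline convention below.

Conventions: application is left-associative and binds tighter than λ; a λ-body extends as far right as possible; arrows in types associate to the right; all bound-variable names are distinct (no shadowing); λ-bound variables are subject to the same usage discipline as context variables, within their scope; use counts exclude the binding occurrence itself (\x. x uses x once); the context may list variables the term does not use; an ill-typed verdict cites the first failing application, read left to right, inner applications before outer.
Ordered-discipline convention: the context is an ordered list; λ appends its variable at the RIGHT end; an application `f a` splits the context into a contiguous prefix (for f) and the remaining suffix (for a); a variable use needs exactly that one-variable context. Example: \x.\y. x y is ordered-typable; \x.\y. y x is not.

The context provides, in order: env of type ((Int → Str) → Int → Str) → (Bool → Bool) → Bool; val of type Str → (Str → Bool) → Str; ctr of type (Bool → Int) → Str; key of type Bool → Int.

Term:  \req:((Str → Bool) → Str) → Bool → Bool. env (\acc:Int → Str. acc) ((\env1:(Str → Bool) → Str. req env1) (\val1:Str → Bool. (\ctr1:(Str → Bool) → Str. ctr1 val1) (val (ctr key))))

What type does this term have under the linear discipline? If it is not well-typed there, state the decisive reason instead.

term : (((Str → Bool) → Str) → Bool → Bool) → Bool
counts: env: 1, val: 1, ctr: 1, key: 1, req (λ-bound): 1, acc (λ-bound): 1, env1 (λ-bound): 1, val1 (λ-bound): 1, ctr1 (λ-bound): 1
left-to-right use order: env, acc, req, env1, ctr1, val1, val, ctr, key
typing: well-typed at (((Str → Bool) → Str) → Bool → Bool) → Bool
summary: ordered ✗ · linear ✓ · affine ✓ · relevant ✓ · unrestricted ✓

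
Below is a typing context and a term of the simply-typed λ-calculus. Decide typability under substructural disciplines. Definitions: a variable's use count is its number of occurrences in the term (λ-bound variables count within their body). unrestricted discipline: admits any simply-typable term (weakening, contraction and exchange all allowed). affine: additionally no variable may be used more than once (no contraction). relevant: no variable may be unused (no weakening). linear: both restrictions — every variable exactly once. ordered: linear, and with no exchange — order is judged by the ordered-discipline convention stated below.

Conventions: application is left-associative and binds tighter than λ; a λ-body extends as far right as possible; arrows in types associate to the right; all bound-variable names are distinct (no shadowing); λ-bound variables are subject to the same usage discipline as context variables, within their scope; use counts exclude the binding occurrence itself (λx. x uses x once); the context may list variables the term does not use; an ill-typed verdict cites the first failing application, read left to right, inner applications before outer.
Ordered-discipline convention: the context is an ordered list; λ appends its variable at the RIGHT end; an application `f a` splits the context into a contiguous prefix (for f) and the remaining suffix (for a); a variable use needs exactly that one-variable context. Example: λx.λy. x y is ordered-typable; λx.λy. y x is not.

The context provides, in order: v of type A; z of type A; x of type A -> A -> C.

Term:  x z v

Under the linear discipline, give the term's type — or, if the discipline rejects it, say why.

term : C
variable uses: v=1, z=1, x=1
use order (left to right): x, z, v
typing: well-typed at C
all disciplines: ordered ✗; linear ✓; affine ✓; relevant ✓; unrestricted ✓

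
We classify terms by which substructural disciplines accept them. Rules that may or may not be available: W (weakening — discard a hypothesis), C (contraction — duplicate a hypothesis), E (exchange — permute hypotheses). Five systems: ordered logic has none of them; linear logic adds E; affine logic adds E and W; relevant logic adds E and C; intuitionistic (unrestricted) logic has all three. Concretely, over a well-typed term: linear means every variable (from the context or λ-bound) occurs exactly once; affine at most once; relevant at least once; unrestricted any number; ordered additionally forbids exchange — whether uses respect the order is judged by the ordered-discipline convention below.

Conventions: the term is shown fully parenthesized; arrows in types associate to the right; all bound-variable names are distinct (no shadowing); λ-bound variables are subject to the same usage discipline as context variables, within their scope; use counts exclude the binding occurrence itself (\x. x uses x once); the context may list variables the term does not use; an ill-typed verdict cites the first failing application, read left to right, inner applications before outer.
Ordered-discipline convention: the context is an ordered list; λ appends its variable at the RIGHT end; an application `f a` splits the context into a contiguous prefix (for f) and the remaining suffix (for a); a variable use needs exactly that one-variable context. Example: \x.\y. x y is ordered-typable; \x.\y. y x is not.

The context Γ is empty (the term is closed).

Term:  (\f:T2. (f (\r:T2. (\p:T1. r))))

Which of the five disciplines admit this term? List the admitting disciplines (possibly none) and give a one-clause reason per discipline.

admitted in: none
variable uses: f (λ-bound): 1; r (λ-bound): 1; p (λ-bound): 0
left-to-right use order: f, r
typing: ill-typed: non-function type T2 applied to an argument
ordered ✗ (the type mismatch rejects it)
linear ✗ (not simply typable)
affine ✗ (fails simple typing)
relevant ✗ (a type mismatch blocks all five)
unrestricted ✗ (the type mismatch rejects it)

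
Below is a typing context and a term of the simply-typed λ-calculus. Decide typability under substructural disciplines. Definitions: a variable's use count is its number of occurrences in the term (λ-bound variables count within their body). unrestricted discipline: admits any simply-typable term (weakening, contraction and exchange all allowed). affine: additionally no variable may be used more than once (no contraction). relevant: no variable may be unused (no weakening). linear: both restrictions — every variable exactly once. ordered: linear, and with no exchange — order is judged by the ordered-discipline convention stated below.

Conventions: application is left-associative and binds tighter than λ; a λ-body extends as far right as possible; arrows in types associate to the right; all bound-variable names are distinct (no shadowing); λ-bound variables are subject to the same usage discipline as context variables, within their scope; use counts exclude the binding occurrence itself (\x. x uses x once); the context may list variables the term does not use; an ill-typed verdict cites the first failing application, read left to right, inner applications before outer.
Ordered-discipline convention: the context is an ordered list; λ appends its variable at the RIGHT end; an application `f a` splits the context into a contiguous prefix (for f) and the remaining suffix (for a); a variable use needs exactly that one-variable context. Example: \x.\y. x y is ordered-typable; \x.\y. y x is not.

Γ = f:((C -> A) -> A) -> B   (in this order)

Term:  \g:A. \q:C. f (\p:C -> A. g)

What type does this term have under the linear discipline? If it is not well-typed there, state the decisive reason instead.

not well-typed under linear — needs weakening: q, p unused
counts: f ×1; g [bound] ×1; q [bound] ×0; p [bound] ×0
use order (left to right): f, g
typing: well-typed at A -> C -> B
all disciplines: ordered ✗ | linear ✗ | affine ✓ | relevant ✗ | unrestricted ✓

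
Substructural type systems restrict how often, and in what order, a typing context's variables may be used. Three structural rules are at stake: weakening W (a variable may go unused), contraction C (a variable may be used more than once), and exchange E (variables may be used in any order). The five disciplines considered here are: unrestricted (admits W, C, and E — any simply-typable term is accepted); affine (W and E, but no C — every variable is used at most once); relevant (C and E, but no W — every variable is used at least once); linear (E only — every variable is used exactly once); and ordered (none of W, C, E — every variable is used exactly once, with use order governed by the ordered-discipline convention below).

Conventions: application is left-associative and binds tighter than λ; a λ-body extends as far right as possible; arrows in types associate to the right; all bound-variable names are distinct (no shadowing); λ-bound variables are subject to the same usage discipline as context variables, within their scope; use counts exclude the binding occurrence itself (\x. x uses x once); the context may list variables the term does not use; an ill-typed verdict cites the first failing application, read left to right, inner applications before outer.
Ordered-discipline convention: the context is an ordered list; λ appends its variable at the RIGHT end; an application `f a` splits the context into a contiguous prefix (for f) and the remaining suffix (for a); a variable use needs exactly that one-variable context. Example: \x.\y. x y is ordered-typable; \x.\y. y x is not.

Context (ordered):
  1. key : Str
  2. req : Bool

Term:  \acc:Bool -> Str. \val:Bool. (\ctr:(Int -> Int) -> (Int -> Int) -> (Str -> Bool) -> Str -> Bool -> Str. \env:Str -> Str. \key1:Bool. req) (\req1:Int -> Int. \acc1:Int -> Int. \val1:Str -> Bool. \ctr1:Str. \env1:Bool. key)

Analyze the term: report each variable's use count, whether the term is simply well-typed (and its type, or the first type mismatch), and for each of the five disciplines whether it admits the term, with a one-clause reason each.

counts: key: 1; req: 1; acc [bound]: 0; val [bound]: 0; ctr [bound]: 0; env [bound]: 0; key1 [bound]: 0; req1 [bound]: 0; acc1 [bound]: 0; val1 [bound]: 0; ctr1 [bound]: 0; env1 [bound]: 0
left-to-right use order: req, key
typing: ✓ — (Bool -> Str) -> Bool -> (Str -> Str) -> Bool -> Bool
ordered: ✗ — needs weakening: acc, val, ctr, env, key1, req1, acc1, val1, ctr1, env1 unused
linear: ✗ — needs weakening: acc, val, ctr, env, key1, req1, acc1, val1, ctr1, env1 unused
affine: ✓ — none of key, req, acc, val, ctr, env, key1, req1, acc1, val1, ctr1, env1 used more than once
relevant: ✗ — needs weakening: acc, val, ctr, env, key1, req1, acc1, val1, ctr1, env1 unused
unrestricted: ✓ — type-checks ((Bool -> Str) -> Bool -> (Str -> Str) -> Bool -> Bool) and nothing is barred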